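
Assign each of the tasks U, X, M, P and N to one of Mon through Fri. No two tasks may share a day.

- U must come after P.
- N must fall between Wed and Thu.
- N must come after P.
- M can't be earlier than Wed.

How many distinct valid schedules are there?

Splitting on U: it can be Tue (4), Wed (2), Thu (2), Fri (4). Listing each branch's schedules as (X, M, P, N):
U=Tue: (Wed,Fri,Mon,Thu) (Thu,Fri,Mon,Wed) (Fri,Wed,Mon,Thu) (Fri,Thu,Mon,Wed) — 4.
U=Wed: (Mon,Fri,Tue,Thu) (Tue,Fri,Mon,Thu) — 2.
U=Thu: (Mon,Fri,Tue,Wed) (Tue,Fri,Mon,Wed) — 2.
U=Fri: (Mon,Wed,Tue,Thu) (Mon,Thu,Tue,Wed) (Tue,Wed,Mon,Thu) (Tue,Thu,Mon,Wed) — 4.
Summing: 4 + 2 + 2 + 4 = 12.

12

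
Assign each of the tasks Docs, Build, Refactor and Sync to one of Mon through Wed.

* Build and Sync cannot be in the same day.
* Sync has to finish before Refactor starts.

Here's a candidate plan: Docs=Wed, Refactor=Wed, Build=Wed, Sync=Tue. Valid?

Sync has to finish before Refactor starts — holds.
Build and Sync cannot be in the same day — holds.

Valid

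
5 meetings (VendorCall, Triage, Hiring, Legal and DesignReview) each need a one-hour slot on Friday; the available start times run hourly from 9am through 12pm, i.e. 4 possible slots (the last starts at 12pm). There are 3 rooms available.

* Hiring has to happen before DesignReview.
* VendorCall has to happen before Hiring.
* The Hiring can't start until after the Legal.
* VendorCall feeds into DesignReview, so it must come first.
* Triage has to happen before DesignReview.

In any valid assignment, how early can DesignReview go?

Precedence pushes DesignReview to at least 11am.
DesignReview at 11am is achievable: Hiring=10am, Triage=9am, Legal=9am, VendorCall=9am, DesignReview=11am.

11am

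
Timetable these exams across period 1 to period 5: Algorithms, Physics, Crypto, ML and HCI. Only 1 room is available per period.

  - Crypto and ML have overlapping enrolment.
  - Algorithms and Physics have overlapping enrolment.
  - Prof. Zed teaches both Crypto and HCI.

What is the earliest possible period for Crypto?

Crypto at period 1 is achievable: Crypto -> period 1, Algorithms -> period 2, ML -> period 4, Physics -> period 3, HCI -> period 5.

period 1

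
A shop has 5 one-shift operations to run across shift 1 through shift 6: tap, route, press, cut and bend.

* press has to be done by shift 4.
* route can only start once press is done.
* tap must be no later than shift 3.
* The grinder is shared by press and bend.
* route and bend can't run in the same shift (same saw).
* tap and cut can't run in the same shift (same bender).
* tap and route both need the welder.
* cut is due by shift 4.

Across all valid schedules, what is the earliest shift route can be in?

Precedence pushes route to at least shift 2.
route at shift 2 is achievable: cut -> shift 2, tap -> shift 1, route -> shift 2, bend -> shift 3, press -> shift 1.

shift 2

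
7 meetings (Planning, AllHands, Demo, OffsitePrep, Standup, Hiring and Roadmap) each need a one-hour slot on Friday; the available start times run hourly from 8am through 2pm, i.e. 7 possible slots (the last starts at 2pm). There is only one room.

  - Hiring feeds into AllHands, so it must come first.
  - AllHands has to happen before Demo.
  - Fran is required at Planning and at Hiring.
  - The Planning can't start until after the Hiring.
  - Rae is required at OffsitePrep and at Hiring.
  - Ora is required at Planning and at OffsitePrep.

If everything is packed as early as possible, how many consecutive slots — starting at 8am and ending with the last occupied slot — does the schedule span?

The precedence chain requires at least 3 distinct slots.
With at most 1 per slot and 7 meetings, at least 7 slots are needed.
7 works (last occupied slot: 2pm): for example Planning=10am, Roadmap=2pm, Hiring=8am, AllHands=9am, Demo=11am, Standup=1pm, OffsitePrep=12pm.

7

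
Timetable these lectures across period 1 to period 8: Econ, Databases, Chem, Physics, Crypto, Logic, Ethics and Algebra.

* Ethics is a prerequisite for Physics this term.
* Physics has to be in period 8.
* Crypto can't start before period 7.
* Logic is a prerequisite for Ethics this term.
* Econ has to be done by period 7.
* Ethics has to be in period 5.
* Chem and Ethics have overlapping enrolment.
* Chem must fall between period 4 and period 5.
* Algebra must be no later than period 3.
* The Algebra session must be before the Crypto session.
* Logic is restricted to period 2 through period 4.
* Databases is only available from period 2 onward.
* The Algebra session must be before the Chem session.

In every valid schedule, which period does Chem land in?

Chem's window is period 4–period 5.
Ethics is fixed at period 5, and Chem can't share a period with Ethics.
So Chem must be period 4.

period 4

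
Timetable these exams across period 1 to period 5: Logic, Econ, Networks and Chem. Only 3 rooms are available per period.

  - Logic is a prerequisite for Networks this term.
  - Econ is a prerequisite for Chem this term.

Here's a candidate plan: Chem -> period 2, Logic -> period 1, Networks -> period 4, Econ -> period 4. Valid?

Invalid. Econ is a prerequisite for Chem this term.

Logic is a prerequisite for Networks this term — holds.
Only 3 rooms are available per period — holds.
Econ is a prerequisite for Chem this term — violated.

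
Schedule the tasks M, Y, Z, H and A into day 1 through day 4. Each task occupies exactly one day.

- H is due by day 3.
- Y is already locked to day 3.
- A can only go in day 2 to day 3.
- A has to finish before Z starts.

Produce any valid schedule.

Z in day 3; A in day 2; Y in day 3; M in day 1; H in day 1

Checking: A(day 2) before Z(day 3); Y=day 3 in [day 3,day 3]; H=day 1 in [day 1,day 3]; A=day 2 in [day 2,day 3].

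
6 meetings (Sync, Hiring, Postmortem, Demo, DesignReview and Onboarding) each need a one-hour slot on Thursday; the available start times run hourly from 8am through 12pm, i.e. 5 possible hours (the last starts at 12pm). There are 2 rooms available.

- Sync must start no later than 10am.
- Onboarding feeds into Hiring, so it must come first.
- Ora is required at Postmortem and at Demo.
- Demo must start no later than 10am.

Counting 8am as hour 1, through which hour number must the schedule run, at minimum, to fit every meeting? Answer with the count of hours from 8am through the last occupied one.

The precedence chain requires at least 2 distinct hours.
With at most 2 per hour and 6 meetings, at least 3 hours are needed.
3 works (last occupied hour: 10am): for example Postmortem in 9am, Hiring in 9am, Demo in 10am, DesignReview in 10am, Sync in 8am, Onboarding in 8am.

3 hours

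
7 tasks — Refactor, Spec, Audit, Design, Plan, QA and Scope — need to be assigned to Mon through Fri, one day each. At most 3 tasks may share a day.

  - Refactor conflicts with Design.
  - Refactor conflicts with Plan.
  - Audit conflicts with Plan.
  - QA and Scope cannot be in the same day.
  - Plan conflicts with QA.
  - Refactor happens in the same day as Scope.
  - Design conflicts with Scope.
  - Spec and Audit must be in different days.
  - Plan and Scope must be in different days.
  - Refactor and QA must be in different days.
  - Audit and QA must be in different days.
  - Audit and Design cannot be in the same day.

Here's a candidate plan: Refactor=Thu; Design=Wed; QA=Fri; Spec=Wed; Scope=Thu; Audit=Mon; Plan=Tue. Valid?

Design conflicts with Scope — holds.
Refactor conflicts with Design — holds.
Audit conflicts with Plan — holds.
Audit and Design cannot be in the same day — holds.
Refactor happens in the same day as Scope — holds.
Refactor conflicts with Plan — holds.
Refactor and QA must be in different days — holds.
Audit and QA must be in different days — holds.
Plan and Scope must be in different days — holds.
Plan conflicts with QA — holds.
At most 3 tasks may share a day — holds.
Spec and Audit must be in different days — holds.
QA and Scope cannot be in the same day — holds.

Yes, all constraints hold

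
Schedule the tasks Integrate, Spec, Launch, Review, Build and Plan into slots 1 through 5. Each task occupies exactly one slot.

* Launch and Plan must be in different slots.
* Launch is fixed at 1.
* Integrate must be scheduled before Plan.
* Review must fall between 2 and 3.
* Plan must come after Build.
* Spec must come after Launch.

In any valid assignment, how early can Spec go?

Precedence pushes Spec to at least 2.
Spec at 2 is achievable: Build -> 1; Spec -> 2; Launch -> 1; Review -> 2; Integrate -> 1; Plan -> 2.

2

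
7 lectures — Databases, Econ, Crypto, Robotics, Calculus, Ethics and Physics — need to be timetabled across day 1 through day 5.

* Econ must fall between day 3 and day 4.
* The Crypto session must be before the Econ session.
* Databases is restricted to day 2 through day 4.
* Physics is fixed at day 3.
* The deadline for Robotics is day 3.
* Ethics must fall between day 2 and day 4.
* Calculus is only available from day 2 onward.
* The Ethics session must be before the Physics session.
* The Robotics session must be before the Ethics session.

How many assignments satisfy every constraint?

60

Splitting on Databases: it can be day 2 (20), day 3 (20), day 4 (20). Listing each branch's schedules as (Econ, Crypto, Robotics, Calculus, Ethics, Physics) by day number:
Databases=day 2: (3,1,1,2,2,3) (3,1,1,3,2,3) (3,1,1,4,2,3) (3,1,1,5,2,3) (3,2,1,2,2,3) (3,2,1,3,2,3) (3,2,1,4,2,3) (3,2,1,5,2,3) (4,1,1,2,2,3) (4,1,1,3,2,3) (4,1,1,4,2,3) (4,1,1,5,2,3) (4,2,1,2,2,3) (4,2,1,3,2,3) (4,2,1,4,2,3) (4,2,1,5,2,3) (4,3,1,2,2,3) (4,3,1,3,2,3) (4,3,1,4,2,3) (4,3,1,5,2,3) — 20.
Databases=day 3: (3,1,1,2,2,3) (3,1,1,3,2,3) (3,1,1,4,2,3) (3,1,1,5,2,3) (3,2,1,2,2,3) (3,2,1,3,2,3) (3,2,1,4,2,3) (3,2,1,5,2,3) (4,1,1,2,2,3) (4,1,1,3,2,3) (4,1,1,4,2,3) (4,1,1,5,2,3) (4,2,1,2,2,3) (4,2,1,3,2,3) (4,2,1,4,2,3) (4,2,1,5,2,3) (4,3,1,2,2,3) (4,3,1,3,2,3) (4,3,1,4,2,3) (4,3,1,5,2,3) — 20.
Databases=day 4: (3,1,1,2,2,3) (3,1,1,3,2,3) (3,1,1,4,2,3) (3,1,1,5,2,3) (3,2,1,2,2,3) (3,2,1,3,2,3) (3,2,1,4,2,3) (3,2,1,5,2,3) (4,1,1,2,2,3) (4,1,1,3,2,3) (4,1,1,4,2,3) (4,1,1,5,2,3) (4,2,1,2,2,3) (4,2,1,3,2,3) (4,2,1,4,2,3) (4,2,1,5,2,3) (4,3,1,2,2,3) (4,3,1,3,2,3) (4,3,1,4,2,3) (4,3,1,5,2,3) — 20.
Summing: 20 + 20 + 20 = 60.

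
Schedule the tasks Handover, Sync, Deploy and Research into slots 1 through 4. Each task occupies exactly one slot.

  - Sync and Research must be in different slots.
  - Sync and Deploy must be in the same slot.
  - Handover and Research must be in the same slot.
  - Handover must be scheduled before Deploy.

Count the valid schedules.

6

Splitting on Handover: it can be 1 (3), 2 (2), 3 (1). Listing each branch's schedules as (Sync, Deploy, Research):
Handover=1: (2,2,1) (3,3,1) (4,4,1) — 3.
Handover=2: (3,3,2) (4,4,2) — 2.
Handover=3: (4,4,3) — 1.
Summing: 3 + 2 + 1 = 6.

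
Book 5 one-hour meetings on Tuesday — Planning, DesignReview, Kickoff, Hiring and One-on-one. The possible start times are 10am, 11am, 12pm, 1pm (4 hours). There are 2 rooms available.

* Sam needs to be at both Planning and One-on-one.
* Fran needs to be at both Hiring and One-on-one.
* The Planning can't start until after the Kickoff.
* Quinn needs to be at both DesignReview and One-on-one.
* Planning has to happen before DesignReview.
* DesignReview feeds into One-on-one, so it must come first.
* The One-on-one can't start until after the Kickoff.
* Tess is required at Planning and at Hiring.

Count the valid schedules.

2

Enumerating: Hiring in 10am, DesignReview in 12pm, Kickoff in 10am, Planning in 11am, One-on-one in 1pm | DesignReview in 12pm; Kickoff in 10am; One-on-one in 1pm; Hiring in 12pm; Planning in 11am.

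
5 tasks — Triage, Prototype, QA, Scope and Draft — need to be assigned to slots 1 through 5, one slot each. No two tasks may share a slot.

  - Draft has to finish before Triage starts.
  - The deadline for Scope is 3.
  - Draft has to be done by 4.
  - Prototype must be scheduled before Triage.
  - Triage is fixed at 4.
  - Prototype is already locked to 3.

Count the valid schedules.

2

Enumerating: Draft in 2, Triage in 4, Prototype in 3, Scope in 1, QA in 5 | Triage -> 4, Draft -> 1, Scope -> 2, QA -> 5, Prototype -> 3.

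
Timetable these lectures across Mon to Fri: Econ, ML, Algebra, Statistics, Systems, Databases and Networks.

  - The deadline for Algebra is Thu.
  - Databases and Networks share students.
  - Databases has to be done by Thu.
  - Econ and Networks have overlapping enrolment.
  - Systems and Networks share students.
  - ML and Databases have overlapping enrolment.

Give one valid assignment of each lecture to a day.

Algebra=Mon; ML=Tue; Econ=Mon; Statistics=Mon; Networks=Tue; Systems=Mon; Databases=Mon

Checking: Databases(Mon) != Networks(Tue); Systems(Mon) != Networks(Tue); ML(Tue) != Databases(Mon); Econ(Mon) != Networks(Tue); Algebra=Mon in [Mon,Thu]; Databases=Mon in [Mon,Thu].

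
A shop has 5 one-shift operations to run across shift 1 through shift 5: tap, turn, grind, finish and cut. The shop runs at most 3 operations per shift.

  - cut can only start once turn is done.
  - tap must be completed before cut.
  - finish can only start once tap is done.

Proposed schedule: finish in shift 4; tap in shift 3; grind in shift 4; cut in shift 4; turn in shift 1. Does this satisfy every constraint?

Yes

The shop runs at most 3 operations per shift — holds.
cut can only start once turn is done — holds.
tap must be completed before cut — holds.
finish can only start once tap is done — holds.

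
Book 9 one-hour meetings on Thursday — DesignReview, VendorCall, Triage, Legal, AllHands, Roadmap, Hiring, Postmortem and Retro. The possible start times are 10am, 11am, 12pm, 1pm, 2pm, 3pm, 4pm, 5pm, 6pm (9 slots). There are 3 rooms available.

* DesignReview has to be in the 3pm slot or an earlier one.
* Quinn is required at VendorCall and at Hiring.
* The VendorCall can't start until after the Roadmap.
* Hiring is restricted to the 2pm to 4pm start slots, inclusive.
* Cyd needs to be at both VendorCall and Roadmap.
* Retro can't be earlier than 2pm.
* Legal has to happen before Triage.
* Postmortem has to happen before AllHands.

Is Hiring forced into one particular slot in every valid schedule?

Hiring can be 2pm (e.g. Roadmap in 10am; Hiring in 2pm; Triage in 11am; Legal in 10am; Postmortem in 11am; Retro in 2pm; VendorCall in 11am; DesignReview in 10am; AllHands in 12pm) or 3pm (e.g. Hiring=3pm; DesignReview=10am; AllHands=12pm; VendorCall=11am; Triage=11am; Legal=10am; Roadmap=10am; Postmortem=11am; Retro=2pm).

No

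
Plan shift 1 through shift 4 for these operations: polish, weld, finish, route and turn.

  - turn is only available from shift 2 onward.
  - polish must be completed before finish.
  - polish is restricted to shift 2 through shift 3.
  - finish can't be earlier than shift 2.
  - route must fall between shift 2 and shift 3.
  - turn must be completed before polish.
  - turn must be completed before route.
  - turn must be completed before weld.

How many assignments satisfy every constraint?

Enumerating: weld in shift 3, finish in shift 4, turn in shift 2, route in shift 3, polish in shift 3 | weld=shift 4; route=shift 3; finish=shift 4; polish=shift 3; turn=shift 2.

2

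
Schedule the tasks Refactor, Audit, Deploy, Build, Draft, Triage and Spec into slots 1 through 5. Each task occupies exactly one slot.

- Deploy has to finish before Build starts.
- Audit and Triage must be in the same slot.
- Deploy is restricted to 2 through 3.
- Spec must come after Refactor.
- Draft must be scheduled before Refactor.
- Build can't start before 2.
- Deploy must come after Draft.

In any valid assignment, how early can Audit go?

1

Audit at 1 is achievable: Build -> 3; Deploy -> 2; Audit -> 1; Spec -> 3; Draft -> 1; Refactor -> 2; Triage -> 1.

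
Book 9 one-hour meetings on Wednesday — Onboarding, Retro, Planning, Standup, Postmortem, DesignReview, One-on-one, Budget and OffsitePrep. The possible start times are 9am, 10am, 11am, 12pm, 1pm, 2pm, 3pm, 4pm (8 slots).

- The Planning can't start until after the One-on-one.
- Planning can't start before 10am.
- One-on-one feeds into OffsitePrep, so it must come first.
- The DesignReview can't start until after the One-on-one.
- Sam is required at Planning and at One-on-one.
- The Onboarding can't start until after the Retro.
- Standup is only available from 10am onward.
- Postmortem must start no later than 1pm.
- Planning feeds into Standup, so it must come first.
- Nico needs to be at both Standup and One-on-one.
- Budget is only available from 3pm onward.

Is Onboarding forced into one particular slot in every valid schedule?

Onboarding can be 10am (e.g. OffsitePrep in 10am, Planning in 10am, Retro in 9am, DesignReview in 10am, Onboarding in 10am, Standup in 11am, Postmortem in 9am, One-on-one in 9am, Budget in 3pm) or 11am (e.g. OffsitePrep=10am, Standup=11am, DesignReview=10am, Retro=9am, Planning=10am, Onboarding=11am, Postmortem=9am, Budget=3pm, One-on-one=9am).

No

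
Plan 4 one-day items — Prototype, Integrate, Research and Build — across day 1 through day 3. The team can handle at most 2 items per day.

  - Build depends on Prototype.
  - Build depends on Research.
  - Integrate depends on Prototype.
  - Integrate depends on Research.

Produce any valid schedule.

Build=day 2, Prototype=day 1, Integrate=day 2, Research=day 1

Checking: Research(day 1) before Build(day 2); Research(day 1) before Integrate(day 2); Prototype(day 1) before Build(day 2); Prototype(day 1) before Integrate(day 2); max 2 per day (cap 2).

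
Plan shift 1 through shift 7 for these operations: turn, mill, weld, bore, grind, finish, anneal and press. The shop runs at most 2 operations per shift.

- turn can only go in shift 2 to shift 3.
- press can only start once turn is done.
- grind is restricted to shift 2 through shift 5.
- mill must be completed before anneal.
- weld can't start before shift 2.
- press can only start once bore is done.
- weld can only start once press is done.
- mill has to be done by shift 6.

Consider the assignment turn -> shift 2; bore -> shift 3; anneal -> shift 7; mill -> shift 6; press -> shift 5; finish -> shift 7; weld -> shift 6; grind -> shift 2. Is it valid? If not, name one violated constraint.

Yes

The shop runs at most 2 operations per shift — holds.
grind is restricted to shift 2 through shift 5 — holds.
mill must be completed before anneal — holds.
weld can only start once press is done — holds.
press can only start once bore is done — holds.
weld can't start before shift 2 — holds.
press can only start once turn is done — holds.
turn can only go in shift 2 to shift 3 — holds.
mill has to be done by shift 6 — holds.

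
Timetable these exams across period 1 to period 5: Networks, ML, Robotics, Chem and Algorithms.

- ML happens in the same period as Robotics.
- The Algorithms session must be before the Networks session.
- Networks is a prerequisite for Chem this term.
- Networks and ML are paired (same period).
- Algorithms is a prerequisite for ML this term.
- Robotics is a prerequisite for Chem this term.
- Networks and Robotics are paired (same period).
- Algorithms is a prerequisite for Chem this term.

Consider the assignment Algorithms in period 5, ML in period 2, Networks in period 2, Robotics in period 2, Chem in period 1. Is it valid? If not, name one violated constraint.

No. Algorithms is a prerequisite for Chem this term is not satisfied.

The Algorithms session must be before the Networks session — violated.
Networks is a prerequisite for Chem this term — violated.
Algorithms is a prerequisite for Chem this term — violated.
Networks and Robotics are paired (same period) — holds.
ML happens in the same period as Robotics — holds.
Robotics is a prerequisite for Chem this term — violated.
Networks and ML are paired (same period) — holds.
Algorithms is a prerequisite for ML this term — violated.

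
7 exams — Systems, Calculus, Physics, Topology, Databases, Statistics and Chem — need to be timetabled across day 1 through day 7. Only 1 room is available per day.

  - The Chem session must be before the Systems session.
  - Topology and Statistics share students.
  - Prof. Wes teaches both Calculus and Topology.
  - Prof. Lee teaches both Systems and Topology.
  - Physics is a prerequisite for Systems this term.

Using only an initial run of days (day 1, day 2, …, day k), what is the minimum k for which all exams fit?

The precedence chain requires at least 2 distinct days.
With at most 1 per day and 7 exams, at least 7 days are needed.
7 works (last occupied day: day 7): for example Systems=day 3; Statistics=day 7; Databases=day 6; Topology=day 5; Calculus=day 4; Chem=day 2; Physics=day 1.

7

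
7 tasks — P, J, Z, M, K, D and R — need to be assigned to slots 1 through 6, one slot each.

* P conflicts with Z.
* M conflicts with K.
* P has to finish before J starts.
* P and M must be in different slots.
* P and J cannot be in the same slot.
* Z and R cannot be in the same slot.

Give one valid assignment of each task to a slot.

R in 1; P in 1; Z in 2; D in 1; M in 2; J in 2; K in 1

Checking: P(1) before J(2); Z(2) != R(1); P(1) != M(2); P(1) != J(2); P(1) != Z(2); M(2) != K(1).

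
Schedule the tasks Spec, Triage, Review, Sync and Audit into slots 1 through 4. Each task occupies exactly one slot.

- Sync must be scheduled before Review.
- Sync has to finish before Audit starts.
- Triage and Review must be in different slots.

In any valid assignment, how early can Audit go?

Precedence pushes Audit to at least 2.
Audit at 2 is achievable: Sync -> 1; Triage -> 1; Spec -> 1; Audit -> 2; Review -> 2.

2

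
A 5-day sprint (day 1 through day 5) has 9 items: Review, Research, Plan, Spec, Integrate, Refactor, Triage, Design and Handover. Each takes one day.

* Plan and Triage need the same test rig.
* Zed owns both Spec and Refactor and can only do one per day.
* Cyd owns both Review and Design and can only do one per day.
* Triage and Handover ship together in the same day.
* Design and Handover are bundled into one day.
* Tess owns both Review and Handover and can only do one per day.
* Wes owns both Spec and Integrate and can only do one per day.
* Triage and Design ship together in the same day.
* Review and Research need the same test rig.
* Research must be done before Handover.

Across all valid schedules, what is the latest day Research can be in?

Downstream work caps Research at day 4.
Research at day 4 is achievable: Plan -> day 1, Handover -> day 5, Research -> day 4, Refactor -> day 2, Integrate -> day 2, Review -> day 1, Design -> day 5, Triage -> day 5, Spec -> day 1.

day 4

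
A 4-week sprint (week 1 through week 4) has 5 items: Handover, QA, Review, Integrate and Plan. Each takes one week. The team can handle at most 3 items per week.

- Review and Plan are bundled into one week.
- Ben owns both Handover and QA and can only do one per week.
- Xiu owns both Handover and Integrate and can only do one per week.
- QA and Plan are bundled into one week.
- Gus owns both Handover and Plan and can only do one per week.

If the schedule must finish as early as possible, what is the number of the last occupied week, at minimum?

With at most 3 per week and 5 tasks, at least 2 weeks are needed.
Could 2 weeks be enough, i.e. nothing placed later than week 2? Handover could only be at {week 1, week 2}; try each:
- suppose Handover is at week 1; QA can't share with Handover (week 1) → {week 2}; Integrate can't share with Handover (week 1) → {week 2}; Plan can't share with Handover (week 1) → {week 2}; Review can't use week 2, already full with QA, Integrate and Plan (limit 3) → {week 1}; Review must be in the same week as Plan (in {week 2}) → nothing is left.
- suppose Handover is at week 2; QA can't share with Handover (week 2) → {week 1}; Integrate can't share with Handover (week 2) → {week 1}; Plan can't share with Handover (week 2) → {week 1}; Review can't use week 1, already full with QA, Integrate and Plan (limit 3) → {week 2}; Review must be in the same week as Plan (in {week 1}) → nothing is left.
Every option fails, so 2 weeks is not enough.
3 works (last occupied week: week 3): for example Plan=week 2; Handover=week 1; Integrate=week 3; Review=week 2; QA=week 2.

week 3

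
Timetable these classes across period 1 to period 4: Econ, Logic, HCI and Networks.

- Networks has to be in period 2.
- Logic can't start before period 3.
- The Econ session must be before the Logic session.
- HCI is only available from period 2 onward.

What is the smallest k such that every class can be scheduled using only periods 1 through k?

3 periods

The precedence chain requires at least 2 distinct periods.
Logic can't be placed before period 3, so the schedule must run through at least period 3.
3 works (last occupied period: period 3): for example HCI -> period 2, Networks -> period 2, Econ -> period 1, Logic -> period 3.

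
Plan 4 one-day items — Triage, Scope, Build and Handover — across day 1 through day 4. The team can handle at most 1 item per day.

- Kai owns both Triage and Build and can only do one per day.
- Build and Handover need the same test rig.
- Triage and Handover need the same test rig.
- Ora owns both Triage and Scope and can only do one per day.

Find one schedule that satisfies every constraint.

Scope -> day 2; Handover -> day 4; Triage -> day 1; Build -> day 3

Checking: Triage(day 1) != Handover(day 4); Triage(day 1) != Scope(day 2); Triage(day 1) != Build(day 3); Build(day 3) != Handover(day 4); max 1 per day (cap 1).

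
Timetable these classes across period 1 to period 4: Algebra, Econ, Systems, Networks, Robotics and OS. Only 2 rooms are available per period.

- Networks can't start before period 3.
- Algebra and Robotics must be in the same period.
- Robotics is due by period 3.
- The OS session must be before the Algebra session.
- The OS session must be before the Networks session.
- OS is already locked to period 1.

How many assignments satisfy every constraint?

21

Splitting on Algebra: it can be period 2 (14), period 3 (7). Listing each branch's schedules as (Econ, Systems, Networks, Robotics, OS) by period number:
Algebra=period 2: (1,3,3,2,1) (1,3,4,2,1) (1,4,3,2,1) (1,4,4,2,1) (3,1,3,2,1) (3,1,4,2,1) (3,3,4,2,1) (3,4,3,2,1) (3,4,4,2,1) (4,1,3,2,1) (4,1,4,2,1) (4,3,3,2,1) (4,3,4,2,1) (4,4,3,2,1) — 14.
Algebra=period 3: (1,2,4,3,1) (1,4,4,3,1) (2,1,4,3,1) (2,2,4,3,1) (2,4,4,3,1) (4,1,4,3,1) (4,2,4,3,1) — 7.
Summing: 14 + 7 = 21.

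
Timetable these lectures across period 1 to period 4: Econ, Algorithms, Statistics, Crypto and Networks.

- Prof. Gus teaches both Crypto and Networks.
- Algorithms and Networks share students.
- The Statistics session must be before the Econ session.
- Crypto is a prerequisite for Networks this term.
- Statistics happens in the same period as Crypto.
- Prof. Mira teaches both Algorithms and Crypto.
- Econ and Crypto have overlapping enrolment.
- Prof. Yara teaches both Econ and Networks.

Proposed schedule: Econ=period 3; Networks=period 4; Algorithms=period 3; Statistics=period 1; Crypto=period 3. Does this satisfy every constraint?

No. Prof. Mira teaches both Algorithms and Crypto is not satisfied.

Prof. Yara teaches both Econ and Networks — holds.
Econ and Crypto have overlapping enrolment — violated.
Algorithms and Networks share students — holds.
The Statistics session must be before the Econ session — holds.
Prof. Gus teaches both Crypto and Networks — holds.
Statistics happens in the same period as Crypto — violated.
Crypto is a prerequisite for Networks this term — holds.
Prof. Mira teaches both Algorithms and Crypto — violated.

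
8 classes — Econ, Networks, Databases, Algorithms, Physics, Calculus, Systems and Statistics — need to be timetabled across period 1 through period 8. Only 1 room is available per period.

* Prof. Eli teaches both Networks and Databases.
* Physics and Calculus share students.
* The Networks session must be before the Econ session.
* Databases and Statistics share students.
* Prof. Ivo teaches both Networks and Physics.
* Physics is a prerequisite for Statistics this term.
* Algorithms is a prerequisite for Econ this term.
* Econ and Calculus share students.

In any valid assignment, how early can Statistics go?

period 2

Precedence pushes Statistics to at least period 2.
Statistics at period 2 is achievable: Algorithms -> period 4, Systems -> period 8, Databases -> period 6, Networks -> period 3, Physics -> period 1, Statistics -> period 2, Econ -> period 5, Calculus -> period 7.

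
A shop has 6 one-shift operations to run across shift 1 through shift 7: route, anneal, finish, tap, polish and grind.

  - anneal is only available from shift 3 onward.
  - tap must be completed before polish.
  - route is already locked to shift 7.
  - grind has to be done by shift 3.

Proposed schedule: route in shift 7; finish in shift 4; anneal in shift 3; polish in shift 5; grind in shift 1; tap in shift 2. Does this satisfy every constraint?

Yes, all constraints hold

tap must be completed before polish — holds.
anneal is only available from shift 3 onward — holds.
route is already locked to shift 7 — holds.
grind has to be done by shift 3 — holds.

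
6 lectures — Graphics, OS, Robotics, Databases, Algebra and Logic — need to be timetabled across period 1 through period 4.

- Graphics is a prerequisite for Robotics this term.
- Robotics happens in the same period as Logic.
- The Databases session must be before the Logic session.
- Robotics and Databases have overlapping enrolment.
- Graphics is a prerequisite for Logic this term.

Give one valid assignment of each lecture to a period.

Databases -> period 1, Logic -> period 2, Algebra -> period 1, Robotics -> period 2, Graphics -> period 1, OS -> period 1

Checking: Graphics(period 1) before Robotics(period 2); Databases(period 1) before Logic(period 2); Graphics(period 1) before Logic(period 2); Robotics(period 2) != Databases(period 1); Robotics = Logic = period 2.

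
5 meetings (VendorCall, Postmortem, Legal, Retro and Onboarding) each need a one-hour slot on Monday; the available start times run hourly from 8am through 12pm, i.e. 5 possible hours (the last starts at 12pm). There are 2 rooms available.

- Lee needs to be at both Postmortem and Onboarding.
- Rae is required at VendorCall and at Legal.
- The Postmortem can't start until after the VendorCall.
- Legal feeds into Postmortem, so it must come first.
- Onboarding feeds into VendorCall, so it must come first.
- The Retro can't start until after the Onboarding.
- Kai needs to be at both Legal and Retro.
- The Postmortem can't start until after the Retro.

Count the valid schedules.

Splitting on VendorCall: it can be 9am (11), 10am (17), 11am (15). Listing each branch's schedules as (Postmortem, Legal, Retro, Onboarding):
VendorCall=9am: (10am,8am,9am,8am) (11am,8am,9am,8am) (11am,8am,10am,8am) (11am,10am,9am,8am) (12pm,8am,9am,8am) (12pm,8am,10am,8am) (12pm,8am,11am,8am) (12pm,10am,9am,8am) (12pm,10am,11am,8am) (12pm,11am,9am,8am) (12pm,11am,10am,8am) — 11.
VendorCall=10am: (11am,8am,9am,8am) (11am,8am,10am,8am) (11am,8am,10am,9am) (11am,9am,10am,8am) (11am,9am,10am,9am) (12pm,8am,9am,8am) (12pm,8am,10am,8am) (12pm,8am,10am,9am) (12pm,8am,11am,8am) (12pm,8am,11am,9am) (12pm,9am,10am,8am) (12pm,9am,10am,9am) (12pm,9am,11am,8am) (12pm,9am,11am,9am) (12pm,11am,9am,8am) (12pm,11am,10am,8am) (12pm,11am,10am,9am) — 17.
VendorCall=11am: (12pm,8am,9am,8am) (12pm,8am,10am,8am) (12pm,8am,10am,9am) (12pm,8am,11am,8am) (12pm,8am,11am,9am) (12pm,8am,11am,10am) (12pm,9am,10am,8am) (12pm,9am,10am,9am) (12pm,9am,11am,8am) (12pm,9am,11am,9am) (12pm,9am,11am,10am) (12pm,10am,9am,8am) (12pm,10am,11am,8am) (12pm,10am,11am,9am) (12pm,10am,11am,10am) — 15.
Summing: 11 + 17 + 15 = 43.

43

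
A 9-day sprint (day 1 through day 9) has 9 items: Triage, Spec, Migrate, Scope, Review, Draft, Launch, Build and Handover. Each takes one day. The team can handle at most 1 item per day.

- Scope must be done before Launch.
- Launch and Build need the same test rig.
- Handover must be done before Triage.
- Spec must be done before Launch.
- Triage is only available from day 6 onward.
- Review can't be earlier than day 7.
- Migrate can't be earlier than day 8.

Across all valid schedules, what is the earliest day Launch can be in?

day 3

Precedence pushes Launch to at least day 2.
Launch at day 3 is achievable: Spec=day 1, Handover=day 4, Migrate=day 8, Draft=day 5, Scope=day 2, Review=day 7, Triage=day 6, Launch=day 3, Build=day 9.
Nothing earlier works — the conflict and capacity constraints rule out every day before day 3.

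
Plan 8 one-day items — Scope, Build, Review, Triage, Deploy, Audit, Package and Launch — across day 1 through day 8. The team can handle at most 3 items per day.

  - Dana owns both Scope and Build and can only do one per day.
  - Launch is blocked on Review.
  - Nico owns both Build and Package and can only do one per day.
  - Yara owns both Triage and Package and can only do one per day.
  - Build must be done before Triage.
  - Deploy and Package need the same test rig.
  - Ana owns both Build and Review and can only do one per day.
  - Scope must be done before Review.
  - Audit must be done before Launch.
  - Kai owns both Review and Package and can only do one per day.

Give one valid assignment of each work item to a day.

Package in day 5; Scope in day 1; Review in day 2; Deploy in day 1; Launch in day 3; Audit in day 1; Triage in day 4; Build in day 3

Checking: Build(day 3) before Triage(day 4); Review(day 2) before Launch(day 3); Scope(day 1) before Review(day 2); Audit(day 1) before Launch(day 3); Triage(day 4) != Package(day 5); Build(day 3) != Package(day 5); Build(day 3) != Review(day 2); Deploy(day 1) != Package(day 5); Scope(day 1) != Build(day 3); Review(day 2) != Package(day 5); max 3 per day (cap 3).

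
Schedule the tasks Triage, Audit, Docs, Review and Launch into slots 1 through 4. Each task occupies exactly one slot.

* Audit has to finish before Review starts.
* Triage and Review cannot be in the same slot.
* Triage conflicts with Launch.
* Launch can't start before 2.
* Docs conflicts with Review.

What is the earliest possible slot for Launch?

Launch is available from 2.
Launch at 2 is achievable: Launch in 2, Review in 2, Audit in 1, Docs in 1, Triage in 1.

2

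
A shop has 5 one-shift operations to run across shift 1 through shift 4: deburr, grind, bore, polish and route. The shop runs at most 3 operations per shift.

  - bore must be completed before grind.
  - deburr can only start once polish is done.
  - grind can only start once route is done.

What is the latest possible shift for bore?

shift 3

Downstream work caps bore at shift 3.
bore at shift 3 is achievable: deburr=shift 2; route=shift 1; polish=shift 1; grind=shift 4; bore=shift 3.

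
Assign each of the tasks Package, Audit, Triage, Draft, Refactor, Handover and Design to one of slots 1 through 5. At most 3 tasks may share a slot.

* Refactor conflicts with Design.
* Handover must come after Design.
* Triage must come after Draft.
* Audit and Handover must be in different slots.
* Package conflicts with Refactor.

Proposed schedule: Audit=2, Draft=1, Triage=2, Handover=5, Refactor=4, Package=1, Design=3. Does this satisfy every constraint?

Refactor conflicts with Design — holds.
Audit and Handover must be in different slots — holds.
Triage must come after Draft — holds.
At most 3 tasks may share a slot — holds.
Package conflicts with Refactor — holds.
Handover must come after Design — holds.

Yes, all constraints hold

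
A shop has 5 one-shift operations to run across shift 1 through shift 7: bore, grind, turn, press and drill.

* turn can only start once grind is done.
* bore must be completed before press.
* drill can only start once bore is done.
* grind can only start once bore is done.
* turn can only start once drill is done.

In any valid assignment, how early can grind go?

shift 2

Precedence pushes grind to at least shift 2; downstream work caps grind at shift 6.
grind at shift 2 is achievable: turn=shift 3, press=shift 2, drill=shift 2, grind=shift 2, bore=shift 1.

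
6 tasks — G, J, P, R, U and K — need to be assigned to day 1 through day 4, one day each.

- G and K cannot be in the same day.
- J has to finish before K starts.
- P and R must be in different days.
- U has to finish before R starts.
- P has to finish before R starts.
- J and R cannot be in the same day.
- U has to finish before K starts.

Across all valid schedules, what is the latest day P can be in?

Downstream work caps P at day 3.
P at day 3 is achievable: U -> day 1; K -> day 2; J -> day 1; R -> day 4; G -> day 1; P -> day 3.

day 3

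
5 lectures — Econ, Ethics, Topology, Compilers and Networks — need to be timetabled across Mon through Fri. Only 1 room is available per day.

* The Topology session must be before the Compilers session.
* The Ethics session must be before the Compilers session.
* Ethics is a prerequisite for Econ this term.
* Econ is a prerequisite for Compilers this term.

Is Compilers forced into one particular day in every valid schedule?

No

Compilers can be Thu (e.g. Econ in Tue, Ethics in Mon, Compilers in Thu, Topology in Wed, Networks in Fri) or Fri (e.g. Econ in Tue, Networks in Thu, Compilers in Fri, Ethics in Mon, Topology in Wed).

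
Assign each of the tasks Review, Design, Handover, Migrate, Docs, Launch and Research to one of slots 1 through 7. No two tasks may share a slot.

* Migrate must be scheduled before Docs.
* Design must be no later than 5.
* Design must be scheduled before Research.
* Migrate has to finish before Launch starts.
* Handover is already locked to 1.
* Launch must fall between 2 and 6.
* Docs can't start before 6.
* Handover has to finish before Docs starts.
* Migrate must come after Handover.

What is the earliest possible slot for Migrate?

Precedence pushes Migrate to at least 2; downstream work caps Migrate at 5.
Migrate at 2 is achievable: Design -> 3, Migrate -> 2, Review -> 7, Research -> 5, Launch -> 4, Handover -> 1, Docs -> 6.

2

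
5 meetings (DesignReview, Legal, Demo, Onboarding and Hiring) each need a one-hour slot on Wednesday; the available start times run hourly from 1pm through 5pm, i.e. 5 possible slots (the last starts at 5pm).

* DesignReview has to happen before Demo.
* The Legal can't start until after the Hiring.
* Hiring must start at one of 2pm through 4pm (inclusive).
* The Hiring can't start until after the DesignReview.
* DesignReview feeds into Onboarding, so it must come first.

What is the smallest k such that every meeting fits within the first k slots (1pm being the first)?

3 slots

The precedence chain requires at least 3 distinct slots.
3 works (last occupied slot: 3pm): for example Demo -> 2pm, Onboarding -> 2pm, Hiring -> 2pm, DesignReview -> 1pm, Legal -> 3pm.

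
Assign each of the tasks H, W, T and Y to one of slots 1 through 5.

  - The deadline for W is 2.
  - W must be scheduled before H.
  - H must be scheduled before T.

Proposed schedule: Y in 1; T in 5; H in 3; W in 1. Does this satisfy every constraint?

H must be scheduled before T — holds.
The deadline for W is 2 — holds.
W must be scheduled before H — holds.

Valid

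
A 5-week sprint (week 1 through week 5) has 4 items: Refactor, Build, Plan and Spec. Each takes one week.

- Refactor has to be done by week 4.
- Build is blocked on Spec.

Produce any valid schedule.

Spec in week 1, Build in week 2, Refactor in week 1, Plan in week 1

Checking: Spec(week 1) before Build(week 2); Refactor=week 1 in [week 1,week 4].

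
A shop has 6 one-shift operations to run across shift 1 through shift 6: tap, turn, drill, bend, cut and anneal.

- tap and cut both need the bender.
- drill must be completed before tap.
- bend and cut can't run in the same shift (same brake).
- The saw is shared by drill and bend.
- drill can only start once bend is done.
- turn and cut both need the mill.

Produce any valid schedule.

bend=shift 1; cut=shift 2; tap=shift 3; turn=shift 1; anneal=shift 1; drill=shift 2

Checking: drill(shift 2) before tap(shift 3); bend(shift 1) before drill(shift 2); turn(shift 1) != cut(shift 2); drill(shift 2) != bend(shift 1); tap(shift 3) != cut(shift 2); bend(shift 1) != cut(shift 2).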